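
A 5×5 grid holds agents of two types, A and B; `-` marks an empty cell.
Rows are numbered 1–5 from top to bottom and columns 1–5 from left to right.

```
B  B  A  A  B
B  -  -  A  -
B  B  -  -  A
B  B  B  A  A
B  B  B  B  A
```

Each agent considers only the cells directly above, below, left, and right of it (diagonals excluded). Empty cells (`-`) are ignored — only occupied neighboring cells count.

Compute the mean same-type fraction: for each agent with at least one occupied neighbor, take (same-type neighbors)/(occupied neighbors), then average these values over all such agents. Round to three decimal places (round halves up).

Row 1: (1,1)B 2/2 · (1,2)B 1/2 · (1,3)A 1/2 · (1,4)A 2/3 · (1,5)B 0/1
Row 2: (2,1)B 2/2 · (2,4)A 1/1
Row 3: (3,1)B 3/3 · (3,2)B 2/2 · (3,5)A 1/1
Row 4: (4,1)B 3/3 · (4,2)B 4/4 · (4,3)B 2/3 · (4,4)A 1/3 · (4,5)A 3/3
Row 5: (5,1)B 2/2 · (5,2)B 3/3 · (5,3)B 3/3 · (5,4)B 1/3 · (5,5)A 1/2
Sum over 20 agents: 2/2 + 1/2 + 1/2 + 2/3 + 0/1 + 2/2 + 1/1 + 3/3 + 2/2 + 1/1 + 3/3 + 4/4 + 2/3 + 1/3 + 3/3 + 2/2 + 3/3 + 3/3 + 1/3 + 1/2 = 31/2; mean = 31/2 ÷ 20 = 31/40 = 0.775 → 0.775.

0.775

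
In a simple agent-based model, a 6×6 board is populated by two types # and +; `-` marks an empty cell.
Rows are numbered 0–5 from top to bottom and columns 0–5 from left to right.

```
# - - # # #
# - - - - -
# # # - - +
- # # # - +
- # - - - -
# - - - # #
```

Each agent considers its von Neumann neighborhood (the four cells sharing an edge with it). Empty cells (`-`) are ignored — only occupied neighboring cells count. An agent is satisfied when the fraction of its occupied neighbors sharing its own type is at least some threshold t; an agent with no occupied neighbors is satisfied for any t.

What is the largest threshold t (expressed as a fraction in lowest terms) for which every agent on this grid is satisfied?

(0,0)# 1/1
(0,3)# 1/1
(0,4)# 2/2
(0,5)# 1/1
(1,0)# 2/2
(2,0)# 2/2
(2,1)# 3/3
(2,2)# 2/2
(2,5)+ 1/1
(3,1)# 3/3
(3,2)# 3/3
(3,3)# 1/1
(3,5)+ 1/1
(4,1)# 1/1
(5,0)# — no occupied neighbors
(5,4)# 1/1
(5,5)# 1/1
The smallest same-type fraction is 1/1 at (0,0), which reduces to 1/1. Any threshold above that leaves this agent unsatisfied.

1/1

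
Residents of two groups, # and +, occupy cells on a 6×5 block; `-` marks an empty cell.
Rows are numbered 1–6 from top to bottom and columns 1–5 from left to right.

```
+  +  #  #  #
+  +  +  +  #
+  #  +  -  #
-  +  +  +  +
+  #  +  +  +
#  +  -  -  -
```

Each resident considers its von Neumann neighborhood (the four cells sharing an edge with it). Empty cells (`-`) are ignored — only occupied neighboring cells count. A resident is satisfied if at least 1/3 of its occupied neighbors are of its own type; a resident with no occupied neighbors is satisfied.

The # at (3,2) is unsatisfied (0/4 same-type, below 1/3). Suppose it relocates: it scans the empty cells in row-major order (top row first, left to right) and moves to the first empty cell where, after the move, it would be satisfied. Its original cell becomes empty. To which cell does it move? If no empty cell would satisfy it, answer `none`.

Vacating (3,2). Empty cells in order:
  (3,4): 1/4 same-type → still unsatisfied.
  (4,1): 0/3 same-type → still unsatisfied.
  (6,3): 0/2 same-type → still unsatisfied.
  (6,4): 0/1 same-type → still unsatisfied.
  (6,5): 0/1 same-type → still unsatisfied.

none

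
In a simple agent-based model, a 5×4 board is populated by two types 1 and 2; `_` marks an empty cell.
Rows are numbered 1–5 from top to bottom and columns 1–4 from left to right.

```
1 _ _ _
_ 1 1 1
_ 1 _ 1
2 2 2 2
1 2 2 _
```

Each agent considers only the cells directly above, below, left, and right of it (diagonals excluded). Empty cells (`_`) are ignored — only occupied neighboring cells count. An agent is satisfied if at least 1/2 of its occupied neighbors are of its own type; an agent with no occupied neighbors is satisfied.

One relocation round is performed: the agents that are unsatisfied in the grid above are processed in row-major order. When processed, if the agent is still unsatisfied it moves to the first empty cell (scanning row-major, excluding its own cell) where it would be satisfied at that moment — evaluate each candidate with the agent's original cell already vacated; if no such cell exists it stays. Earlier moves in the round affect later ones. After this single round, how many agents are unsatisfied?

0

Initially unsatisfied (in order): (5,1).
  (5,1) → (1,2).
Resulting grid:
1 1 _ _
_ 1 1 1
_ 1 _ 1
2 2 2 2
_ 2 2 _
All satisfied now.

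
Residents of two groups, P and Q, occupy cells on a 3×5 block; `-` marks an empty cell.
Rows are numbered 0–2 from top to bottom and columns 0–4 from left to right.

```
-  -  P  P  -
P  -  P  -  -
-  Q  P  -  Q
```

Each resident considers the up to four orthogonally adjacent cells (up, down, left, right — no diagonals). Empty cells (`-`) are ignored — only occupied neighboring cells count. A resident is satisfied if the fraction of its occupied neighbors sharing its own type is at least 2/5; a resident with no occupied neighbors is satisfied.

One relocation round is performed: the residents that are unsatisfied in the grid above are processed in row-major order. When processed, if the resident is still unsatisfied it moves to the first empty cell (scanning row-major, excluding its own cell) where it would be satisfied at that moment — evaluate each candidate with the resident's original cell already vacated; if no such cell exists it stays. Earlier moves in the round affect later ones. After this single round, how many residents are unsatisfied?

0

Initially unsatisfied (in order): (2,1).
  (2,1) → (1,4).
Resulting grid:
- - P P -
P - P - Q
- - P - Q
All satisfied now.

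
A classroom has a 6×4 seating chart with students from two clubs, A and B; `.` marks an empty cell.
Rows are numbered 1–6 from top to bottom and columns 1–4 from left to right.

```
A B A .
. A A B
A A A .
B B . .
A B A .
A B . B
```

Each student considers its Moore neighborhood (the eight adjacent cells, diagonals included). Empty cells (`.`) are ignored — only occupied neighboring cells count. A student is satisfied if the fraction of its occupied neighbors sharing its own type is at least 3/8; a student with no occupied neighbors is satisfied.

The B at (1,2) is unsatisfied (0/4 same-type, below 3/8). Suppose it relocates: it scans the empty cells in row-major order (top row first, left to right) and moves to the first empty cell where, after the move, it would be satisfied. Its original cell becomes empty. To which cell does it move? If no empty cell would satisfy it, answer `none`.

(4,3)

Vacating (1,2). Empty cells in order:
  (1,4): 1/3 same-type → still unsatisfied.
  (2,1): 0/4 same-type → still unsatisfied.
  (3,4): 1/3 same-type → still unsatisfied.
  (4,3): 2/5 same-type → satisfied — stop here.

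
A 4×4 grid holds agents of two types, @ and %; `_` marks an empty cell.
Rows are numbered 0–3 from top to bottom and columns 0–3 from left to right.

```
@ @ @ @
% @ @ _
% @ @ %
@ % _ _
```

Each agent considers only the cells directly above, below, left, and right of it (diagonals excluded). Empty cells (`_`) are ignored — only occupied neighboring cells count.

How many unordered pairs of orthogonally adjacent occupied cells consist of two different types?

7

Scan each occupied cell's neighbors to the right and below so each pair is counted once.
From row 0: 1 unlike of 6 pairs (running 1/6).
From row 1: 1 unlike of 5 pairs (running 2/11).
From row 2: 4 unlike of 5 pairs (running 6/16).
From row 3: 1 unlike of 1 pairs (running 7/17).
Total adjacent occupied pairs: 17; unlike-type pairs: 7.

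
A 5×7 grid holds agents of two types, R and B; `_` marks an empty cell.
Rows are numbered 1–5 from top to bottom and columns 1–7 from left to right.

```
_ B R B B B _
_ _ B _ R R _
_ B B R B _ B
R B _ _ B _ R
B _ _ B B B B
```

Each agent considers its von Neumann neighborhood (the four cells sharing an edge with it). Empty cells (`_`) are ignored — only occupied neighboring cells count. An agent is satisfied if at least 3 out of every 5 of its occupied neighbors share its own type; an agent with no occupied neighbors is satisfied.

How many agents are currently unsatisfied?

(1,2)B 0/1 not
(1,3)R 0/3 not
(1,4)B 1/2 not
(1,5)B 2/3 satisfied
(1,6)B 1/2 not
(2,3)B 1/2 not
(2,5)R 1/3 not
(2,6)R 1/2 not
(3,2)B 2/2 satisfied
(3,3)B 2/3 satisfied
(3,4)R 0/2 not
(3,5)B 1/3 not
(3,7)B 0/1 not
(4,1)R 0/2 not
(4,2)B 1/2 not
(4,5)B 2/2 satisfied
(4,7)R 0/2 not
(5,1)B 0/1 not
(5,4)B 1/1 satisfied
(5,5)B 3/3 satisfied
(5,6)B 2/2 satisfied
(5,7)B 1/2 not
Unsatisfied: (1,2), (1,3), (1,4), (1,6), (2,3), (2,5), (2,6), (3,4), (3,5), (3,7), (4,1), (4,2), (4,7), (5,1), (5,7) — 15 in total.

15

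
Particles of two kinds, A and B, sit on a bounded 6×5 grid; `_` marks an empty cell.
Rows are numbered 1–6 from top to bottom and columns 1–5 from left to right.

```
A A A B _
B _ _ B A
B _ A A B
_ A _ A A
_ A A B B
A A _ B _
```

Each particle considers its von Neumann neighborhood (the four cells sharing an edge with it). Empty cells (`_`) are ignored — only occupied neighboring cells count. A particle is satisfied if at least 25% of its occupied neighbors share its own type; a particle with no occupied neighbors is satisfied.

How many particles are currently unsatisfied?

(1,1)A 1/2 ✓
(1,2)A 2/2 ✓
(1,3)A 1/2 ✓
(1,4)B 1/2 ✓
(2,1)B 1/2 ✓
(2,4)B 1/3 ✓
(2,5)A 0/2 ✗
(3,1)B 1/1 ✓
(3,3)A 1/1 ✓
(3,4)A 2/4 ✓
(3,5)B 0/3 ✗
(4,2)A 1/1 ✓
(4,4)A 2/3 ✓
(4,5)A 1/3 ✓
(5,2)A 3/3 ✓
(5,3)A 1/2 ✓
(5,4)B 2/4 ✓
(5,5)B 1/2 ✓
(6,1)A 1/1 ✓
(6,2)A 2/2 ✓
(6,4)B 1/1 ✓
Unsatisfied: (2,5), (3,5) — 2 in total.

2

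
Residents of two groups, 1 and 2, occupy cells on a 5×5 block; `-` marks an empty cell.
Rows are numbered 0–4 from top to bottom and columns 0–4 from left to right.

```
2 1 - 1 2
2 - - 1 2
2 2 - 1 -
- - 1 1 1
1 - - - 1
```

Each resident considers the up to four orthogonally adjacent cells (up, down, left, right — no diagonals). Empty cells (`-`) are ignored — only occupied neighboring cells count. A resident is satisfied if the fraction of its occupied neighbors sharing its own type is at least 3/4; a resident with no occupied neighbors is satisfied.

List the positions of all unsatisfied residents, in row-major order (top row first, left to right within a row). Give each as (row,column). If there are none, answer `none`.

(0,0)2 1/2 ✗
(0,1)1 0/1 ✗
(0,3)1 1/2 ✗
(0,4)2 1/2 ✗
(1,0)2 2/2 ✓
(1,3)1 2/3 ✗
(1,4)2 1/2 ✗
(2,0)2 2/2 ✓
(2,1)2 1/1 ✓
(2,3)1 2/2 ✓
(3,2)1 1/1 ✓
(3,3)1 3/3 ✓
(3,4)1 2/2 ✓
(4,0)1 0/0 ✓
(4,4)1 1/1 ✓

(0,0), (0,1), (0,3), (0,4), (1,3), (1,4)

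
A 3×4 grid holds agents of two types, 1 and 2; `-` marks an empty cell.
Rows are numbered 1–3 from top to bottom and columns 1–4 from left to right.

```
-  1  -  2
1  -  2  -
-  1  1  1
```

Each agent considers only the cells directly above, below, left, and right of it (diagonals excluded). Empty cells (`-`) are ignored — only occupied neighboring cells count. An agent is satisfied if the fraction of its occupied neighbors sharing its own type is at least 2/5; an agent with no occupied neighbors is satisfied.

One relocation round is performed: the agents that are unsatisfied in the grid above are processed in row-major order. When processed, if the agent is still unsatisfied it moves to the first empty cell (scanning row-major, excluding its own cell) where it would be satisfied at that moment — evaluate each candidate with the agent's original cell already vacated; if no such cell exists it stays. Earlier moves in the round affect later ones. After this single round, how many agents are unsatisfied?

Initially unsatisfied (in order): (2,3).
  (2,3) → (1,3).
Resulting grid:
- 1 2 2
1 - - -
- 1 1 1
Unsatisfied now: (1,2).

1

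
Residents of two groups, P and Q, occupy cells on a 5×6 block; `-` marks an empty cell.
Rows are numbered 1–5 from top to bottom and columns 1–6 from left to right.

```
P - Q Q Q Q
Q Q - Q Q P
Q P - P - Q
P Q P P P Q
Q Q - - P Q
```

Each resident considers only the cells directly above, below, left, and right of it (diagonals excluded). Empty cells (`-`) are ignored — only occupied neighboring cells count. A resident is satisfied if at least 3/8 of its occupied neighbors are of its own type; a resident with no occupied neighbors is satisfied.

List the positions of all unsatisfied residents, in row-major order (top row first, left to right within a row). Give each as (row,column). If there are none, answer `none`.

(1,1), (2,6), (3,1), (3,2), (4,1), (4,2)

Row 1: (1,1)P 0/1 ✗ · (1,3)Q 1/1 ✓ · (1,4)Q 3/3 ✓ · (1,5)Q 3/3 ✓ · (1,6)Q 1/2 ✓
Row 2: (2,1)Q 2/3 ✓ · (2,2)Q 1/2 ✓ · (2,4)Q 2/3 ✓ · (2,5)Q 2/3 ✓ · (2,6)P 0/3 ✗
Row 3: (3,1)Q 1/3 ✗ · (3,2)P 0/3 ✗ · (3,4)P 1/2 ✓ · (3,6)Q 1/2 ✓
Row 4: (4,1)P 0/3 ✗ · (4,2)Q 1/4 ✗ · (4,3)P 1/2 ✓ · (4,4)P 3/3 ✓ · (4,5)P 2/3 ✓ · (4,6)Q 2/3 ✓
Row 5: (5,1)Q 1/2 ✓ · (5,2)Q 2/2 ✓ · (5,5)P 1/2 ✓ · (5,6)Q 1/2 ✓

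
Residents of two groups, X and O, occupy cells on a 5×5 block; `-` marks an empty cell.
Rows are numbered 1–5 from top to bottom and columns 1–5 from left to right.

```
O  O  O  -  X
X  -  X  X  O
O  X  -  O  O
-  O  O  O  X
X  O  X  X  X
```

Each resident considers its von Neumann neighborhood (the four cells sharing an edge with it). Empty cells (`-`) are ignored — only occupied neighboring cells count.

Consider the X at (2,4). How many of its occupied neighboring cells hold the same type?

Occupied neighbors of (2,4): (3,4)=O, (2,3)=X, (2,5)=O.
Same type (X): 1 of 3.

1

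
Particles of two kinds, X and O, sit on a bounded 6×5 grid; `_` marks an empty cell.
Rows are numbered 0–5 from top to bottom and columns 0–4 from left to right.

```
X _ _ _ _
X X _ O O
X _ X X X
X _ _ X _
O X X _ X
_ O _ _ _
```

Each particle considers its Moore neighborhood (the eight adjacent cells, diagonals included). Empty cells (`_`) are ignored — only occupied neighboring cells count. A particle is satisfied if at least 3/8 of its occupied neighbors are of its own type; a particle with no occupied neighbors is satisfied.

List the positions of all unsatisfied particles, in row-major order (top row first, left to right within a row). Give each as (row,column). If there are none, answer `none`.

(0,0)X 2/2 satisfied
(1,0)X 3/3 satisfied
(1,1)X 4/4 satisfied
(1,3)O 1/4 not
(1,4)O 1/3 not
(2,0)X 3/3 satisfied
(2,2)X 3/4 satisfied
(2,3)X 3/5 satisfied
(2,4)X 2/4 satisfied
(3,0)X 2/3 satisfied
(3,3)X 5/5 satisfied
(4,0)O 1/3 not
(4,1)X 2/4 satisfied
(4,2)X 2/3 satisfied
(4,4)X 1/1 satisfied
(5,1)O 1/3 not

(1,3), (1,4), (4,0), (5,1)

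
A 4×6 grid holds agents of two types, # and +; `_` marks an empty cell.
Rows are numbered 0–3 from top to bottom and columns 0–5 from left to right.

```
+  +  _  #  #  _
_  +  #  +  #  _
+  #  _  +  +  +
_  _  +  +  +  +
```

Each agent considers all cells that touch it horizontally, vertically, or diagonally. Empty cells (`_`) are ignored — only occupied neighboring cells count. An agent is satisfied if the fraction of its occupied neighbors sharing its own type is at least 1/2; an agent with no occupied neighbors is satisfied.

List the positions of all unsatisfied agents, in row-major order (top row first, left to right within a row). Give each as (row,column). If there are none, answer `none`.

(1,2), (1,3), (1,4), (2,1)

Row 0: (0,0)+ 2/2 ok · (0,1)+ 2/3 ok · (0,3)# 3/4 ok · (0,4)# 2/3 ok
Row 1: (1,1)+ 3/5 ok · (1,2)# 2/6 unhappy · (1,3)+ 2/6 unhappy · (1,4)# 2/6 unhappy
Row 2: (2,0)+ 1/2 ok · (2,1)# 1/4 unhappy · (2,3)+ 5/7 ok · (2,4)+ 6/7 ok · (2,5)+ 3/4 ok
Row 3: (3,2)+ 2/3 ok · (3,3)+ 4/4 ok · (3,4)+ 5/5 ok · (3,5)+ 3/3 ok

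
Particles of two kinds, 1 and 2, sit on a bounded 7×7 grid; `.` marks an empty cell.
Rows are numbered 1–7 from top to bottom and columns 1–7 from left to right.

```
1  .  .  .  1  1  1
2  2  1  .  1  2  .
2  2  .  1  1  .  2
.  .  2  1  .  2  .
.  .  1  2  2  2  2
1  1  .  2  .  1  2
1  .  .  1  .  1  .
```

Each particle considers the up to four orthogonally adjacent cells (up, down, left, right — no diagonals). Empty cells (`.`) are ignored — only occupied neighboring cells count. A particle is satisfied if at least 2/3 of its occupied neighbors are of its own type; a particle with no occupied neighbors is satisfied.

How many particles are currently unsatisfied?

11

(1,1)1 0/1 not
(1,5)1 2/2 satisfied
(1,6)1 2/3 satisfied
(1,7)1 1/1 satisfied
(2,1)2 2/3 satisfied
(2,2)2 2/3 satisfied
(2,3)1 0/1 not
(2,5)1 2/3 satisfied
(2,6)2 0/2 not
(3,1)2 2/2 satisfied
(3,2)2 2/2 satisfied
(3,4)1 2/2 satisfied
(3,5)1 2/2 satisfied
(3,7)2 0/0 satisfied
(4,3)2 0/2 not
(4,4)1 1/3 not
(4,6)2 1/1 satisfied
(5,3)1 0/2 not
(5,4)2 2/4 not
(5,5)2 2/2 satisfied
(5,6)2 3/4 satisfied
(5,7)2 2/2 satisfied
(6,1)1 2/2 satisfied
(6,2)1 1/1 satisfied
(6,4)2 1/2 not
(6,6)1 1/3 not
(6,7)2 1/2 not
(7,1)1 1/1 satisfied
(7,4)1 0/1 not
(7,6)1 1/1 satisfied
Unsatisfied: (1,1), (2,3), (2,6), (4,3), (4,4), (5,3), (5,4), (6,4), (6,6), (6,7), (7,4) — 11 in total.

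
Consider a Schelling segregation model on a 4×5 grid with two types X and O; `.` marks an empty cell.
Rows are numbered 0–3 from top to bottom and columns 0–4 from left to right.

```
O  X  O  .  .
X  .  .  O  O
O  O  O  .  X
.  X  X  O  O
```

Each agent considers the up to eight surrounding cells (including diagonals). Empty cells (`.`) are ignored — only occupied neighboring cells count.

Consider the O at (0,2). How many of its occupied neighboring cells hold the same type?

1

Occupied neighbors of (0,2): (0,1)=X, (1,3)=O.
Same type (O): 1 of 2.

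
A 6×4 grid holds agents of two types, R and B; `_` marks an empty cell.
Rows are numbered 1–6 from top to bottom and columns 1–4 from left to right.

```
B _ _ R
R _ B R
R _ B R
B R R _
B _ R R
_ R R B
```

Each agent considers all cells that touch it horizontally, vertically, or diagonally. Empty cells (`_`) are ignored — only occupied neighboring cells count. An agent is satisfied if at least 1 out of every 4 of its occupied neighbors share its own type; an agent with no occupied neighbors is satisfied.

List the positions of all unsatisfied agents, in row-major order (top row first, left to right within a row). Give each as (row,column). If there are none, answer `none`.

(1,1)B 0/1 not
(1,4)R 1/2 satisfied
(2,1)R 1/2 satisfied
(2,3)B 1/4 satisfied
(2,4)R 2/4 satisfied
(3,1)R 2/3 satisfied
(3,3)B 1/5 not
(3,4)R 2/4 satisfied
(4,1)B 1/3 satisfied
(4,2)R 3/6 satisfied
(4,3)R 4/5 satisfied
(5,1)B 1/3 satisfied
(5,3)R 5/6 satisfied
(5,4)R 3/4 satisfied
(6,2)R 2/3 satisfied
(6,3)R 3/4 satisfied
(6,4)B 0/3 not

(1,1), (3,3), (6,4)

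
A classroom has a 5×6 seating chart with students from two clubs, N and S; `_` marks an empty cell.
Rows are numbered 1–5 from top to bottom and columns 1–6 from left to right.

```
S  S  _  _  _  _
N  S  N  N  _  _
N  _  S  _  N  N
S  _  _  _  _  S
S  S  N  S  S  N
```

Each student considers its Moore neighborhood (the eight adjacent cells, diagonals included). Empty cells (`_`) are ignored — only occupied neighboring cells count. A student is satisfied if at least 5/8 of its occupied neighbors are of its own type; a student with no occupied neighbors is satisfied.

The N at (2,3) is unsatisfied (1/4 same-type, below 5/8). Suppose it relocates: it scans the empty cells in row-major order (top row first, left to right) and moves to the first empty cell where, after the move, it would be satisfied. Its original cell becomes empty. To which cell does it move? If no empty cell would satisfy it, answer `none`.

(1,4)

Vacating (2,3). Empty cells in order:
  (1,3): 1/3 same-type → still unsatisfied.
  (1,4): 1/1 same-type → satisfied — stop here.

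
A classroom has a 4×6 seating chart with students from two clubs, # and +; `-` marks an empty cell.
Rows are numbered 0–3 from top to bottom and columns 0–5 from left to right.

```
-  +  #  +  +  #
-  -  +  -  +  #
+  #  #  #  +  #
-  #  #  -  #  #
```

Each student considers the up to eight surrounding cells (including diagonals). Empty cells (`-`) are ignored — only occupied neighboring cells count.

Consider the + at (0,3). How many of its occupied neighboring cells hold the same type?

Occupied neighbors of (0,3): (0,2)=#, (0,4)=+, (1,2)=+, (1,4)=+.
Same type (+): 3 of 4.

3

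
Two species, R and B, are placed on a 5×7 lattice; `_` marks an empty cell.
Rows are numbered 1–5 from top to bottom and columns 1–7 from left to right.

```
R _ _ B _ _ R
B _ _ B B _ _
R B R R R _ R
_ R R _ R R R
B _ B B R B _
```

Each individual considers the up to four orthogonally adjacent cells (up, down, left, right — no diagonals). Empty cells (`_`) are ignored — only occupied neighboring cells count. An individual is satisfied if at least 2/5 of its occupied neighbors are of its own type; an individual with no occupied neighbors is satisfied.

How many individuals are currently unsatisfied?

Row 1: (1,1)R 0/1 ✗ · (1,4)B 1/1 ✓ · (1,7)R 0/0 ✓
Row 2: (2,1)B 0/2 ✗ · (2,4)B 2/3 ✓ · (2,5)B 1/2 ✓
Row 3: (3,1)R 0/2 ✗ · (3,2)B 0/3 ✗ · (3,3)R 2/3 ✓ · (3,4)R 2/3 ✓ · (3,5)R 2/3 ✓ · (3,7)R 1/1 ✓
Row 4: (4,2)R 1/2 ✓ · (4,3)R 2/3 ✓ · (4,5)R 3/3 ✓ · (4,6)R 2/3 ✓ · (4,7)R 2/2 ✓
Row 5: (5,1)B 0/0 ✓ · (5,3)B 1/2 ✓ · (5,4)B 1/2 ✓ · (5,5)R 1/3 ✗ · (5,6)B 0/2 ✗
Unsatisfied: (1,1), (2,1), (3,1), (3,2), (5,5), (5,6) — 6 in total.

6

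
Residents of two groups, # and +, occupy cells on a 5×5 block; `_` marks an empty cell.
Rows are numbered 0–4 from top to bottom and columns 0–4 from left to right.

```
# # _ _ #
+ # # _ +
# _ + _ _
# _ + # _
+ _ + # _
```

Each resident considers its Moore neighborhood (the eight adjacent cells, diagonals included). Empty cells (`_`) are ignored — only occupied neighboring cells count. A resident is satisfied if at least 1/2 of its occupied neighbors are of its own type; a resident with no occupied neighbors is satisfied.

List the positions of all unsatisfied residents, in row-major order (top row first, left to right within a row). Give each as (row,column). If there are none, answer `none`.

(0,0)# 2/3 ✓
(0,1)# 3/4 ✓
(0,4)# 0/1 ✗
(1,0)+ 0/4 ✗
(1,1)# 4/6 ✓
(1,2)# 2/3 ✓
(1,4)+ 0/1 ✗
(2,0)# 2/3 ✓
(2,2)+ 1/4 ✗
(3,0)# 1/2 ✓
(3,2)+ 2/4 ✓
(3,3)# 1/4 ✗
(4,0)+ 0/1 ✗
(4,2)+ 1/3 ✗
(4,3)# 1/3 ✗

(0,4), (1,0), (1,4), (2,2), (3,3), (4,0), (4,2), (4,3)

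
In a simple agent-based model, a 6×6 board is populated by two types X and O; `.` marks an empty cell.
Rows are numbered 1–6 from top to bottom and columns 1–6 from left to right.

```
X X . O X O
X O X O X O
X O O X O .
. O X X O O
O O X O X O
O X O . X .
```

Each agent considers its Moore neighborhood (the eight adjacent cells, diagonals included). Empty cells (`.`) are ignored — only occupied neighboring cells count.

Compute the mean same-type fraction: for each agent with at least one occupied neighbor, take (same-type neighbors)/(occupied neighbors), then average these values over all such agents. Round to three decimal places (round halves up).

(1,1)X 2/3
(1,2)X 3/4
(1,4)O 1/4
(1,5)X 1/5
(1,6)O 1/3
(2,1)X 3/5
(2,2)O 2/7
(2,3)X 2/7
(2,4)O 3/7
(2,5)X 2/7
(2,6)O 2/4
(3,1)X 1/4
(3,2)O 3/7
(3,3)O 4/8
(3,4)X 4/8
(3,5)O 4/7
(4,2)O 4/7
(4,3)X 3/8
(4,4)X 4/8
(4,5)O 4/7
(4,6)O 3/4
(5,1)O 3/4
(5,2)O 4/7
(5,3)X 3/7
(5,4)O 2/7
(5,5)X 2/6
(5,6)O 2/4
(6,1)O 2/3
(6,2)X 1/5
(6,3)O 2/4
(6,5)X 1/3
Sum over 31 agents: 2/3 + 3/4 + 1/4 + 1/5 + 1/3 + 3/5 + 2/7 + 2/7 + 3/7 + 2/7 + 2/4 + 1/4 + 3/7 + 4/8 + 4/8 + 4/7 + 4/7 + 3/8 + 4/8 + 4/7 + 3/4 + 3/4 + 4/7 + 3/7 + 2/7 + 2/6 + 2/4 + 2/3 + 1/5 + 2/4 + 1/3 = 2381/168; mean = 2381/168 ÷ 31 = 2381/5208 = 0.457181… → 0.457.

0.457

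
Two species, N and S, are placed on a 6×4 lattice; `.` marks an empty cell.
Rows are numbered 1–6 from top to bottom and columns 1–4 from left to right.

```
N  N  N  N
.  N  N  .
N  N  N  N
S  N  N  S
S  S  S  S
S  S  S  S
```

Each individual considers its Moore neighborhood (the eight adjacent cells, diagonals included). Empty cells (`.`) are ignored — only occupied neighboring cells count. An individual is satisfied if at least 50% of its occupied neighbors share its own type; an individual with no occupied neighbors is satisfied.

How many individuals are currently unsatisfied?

(1,1)N 2/2 ✓
(1,2)N 4/4 ✓
(1,3)N 4/4 ✓
(1,4)N 2/2 ✓
(2,2)N 7/7 ✓
(2,3)N 7/7 ✓
(3,1)N 3/4 ✓
(3,2)N 6/7 ✓
(3,3)N 6/7 ✓
(3,4)N 3/4 ✓
(4,1)S 2/5 ✗
(4,2)N 4/8 ✓
(4,3)N 4/8 ✓
(4,4)S 2/5 ✗
(5,1)S 4/5 ✓
(5,2)S 6/8 ✓
(5,3)S 6/8 ✓
(5,4)S 4/5 ✓
(6,1)S 3/3 ✓
(6,2)S 5/5 ✓
(6,3)S 5/5 ✓
(6,4)S 3/3 ✓
Unsatisfied: (4,1), (4,4) — 2 in total.

2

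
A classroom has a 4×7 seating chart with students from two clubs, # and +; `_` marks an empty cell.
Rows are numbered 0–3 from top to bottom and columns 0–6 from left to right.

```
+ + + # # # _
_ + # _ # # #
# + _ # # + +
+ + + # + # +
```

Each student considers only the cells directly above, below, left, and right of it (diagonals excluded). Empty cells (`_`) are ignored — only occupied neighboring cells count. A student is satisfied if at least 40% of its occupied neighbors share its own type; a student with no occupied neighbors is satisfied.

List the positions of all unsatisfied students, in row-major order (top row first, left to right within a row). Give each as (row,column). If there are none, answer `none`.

Row 0: (0,0)+ 1/1 ok · (0,1)+ 3/3 ok · (0,2)+ 1/3 unhappy · (0,3)# 1/2 ok · (0,4)# 3/3 ok · (0,5)# 2/2 ok
Row 1: (1,1)+ 2/3 ok · (1,2)# 0/2 unhappy · (1,4)# 3/3 ok · (1,5)# 3/4 ok · (1,6)# 1/2 ok
Row 2: (2,0)# 0/2 unhappy · (2,1)+ 2/3 ok · (2,3)# 2/2 ok · (2,4)# 2/4 ok · (2,5)+ 1/4 unhappy · (2,6)+ 2/3 ok
Row 3: (3,0)+ 1/2 ok · (3,1)+ 3/3 ok · (3,2)+ 1/2 ok · (3,3)# 1/3 unhappy · (3,4)+ 0/3 unhappy · (3,5)# 0/3 unhappy · (3,6)+ 1/2 ok

(0,2), (1,2), (2,0), (2,5), (3,3), (3,4), (3,5)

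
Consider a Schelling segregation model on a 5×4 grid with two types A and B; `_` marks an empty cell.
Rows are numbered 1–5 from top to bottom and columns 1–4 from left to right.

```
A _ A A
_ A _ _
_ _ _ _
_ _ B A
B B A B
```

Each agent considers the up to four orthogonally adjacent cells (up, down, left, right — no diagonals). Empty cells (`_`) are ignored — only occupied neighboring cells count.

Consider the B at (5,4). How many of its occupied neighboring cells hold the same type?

0

Occupied neighbors of (5,4): (4,4)=A, (5,3)=A.
Same type (B): 0 of 2.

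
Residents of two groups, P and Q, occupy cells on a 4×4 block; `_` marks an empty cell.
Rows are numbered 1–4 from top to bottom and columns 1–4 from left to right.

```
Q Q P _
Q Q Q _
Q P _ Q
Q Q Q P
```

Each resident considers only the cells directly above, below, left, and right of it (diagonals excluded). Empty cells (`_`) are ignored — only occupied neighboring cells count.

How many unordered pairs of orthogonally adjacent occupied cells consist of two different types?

7

Scan each occupied cell's neighbors to the right and below so each pair is counted once.
From row 1: 2 unlike of 5 pairs (running 2/5).
From row 2: 1 unlike of 4 pairs (running 3/9).
From row 3: 3 unlike of 4 pairs (running 6/13).
From row 4: 1 unlike of 3 pairs (running 7/16).
Total adjacent occupied pairs: 16; unlike-type pairs: 7.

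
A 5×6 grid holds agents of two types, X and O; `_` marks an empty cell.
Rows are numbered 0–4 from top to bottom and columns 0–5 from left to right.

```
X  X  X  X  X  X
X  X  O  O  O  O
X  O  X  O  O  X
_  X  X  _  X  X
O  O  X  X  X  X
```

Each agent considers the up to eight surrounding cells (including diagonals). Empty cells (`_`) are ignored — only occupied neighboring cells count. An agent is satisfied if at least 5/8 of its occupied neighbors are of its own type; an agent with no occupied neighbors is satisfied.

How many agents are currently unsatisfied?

(0,0)X 3/3 ✓
(0,1)X 4/5 ✓
(0,2)X 3/5 ✗
(0,3)X 2/5 ✗
(0,4)X 2/5 ✗
(0,5)X 1/3 ✗
(1,0)X 4/5 ✓
(1,1)X 6/8 ✓
(1,2)O 3/8 ✗
(1,3)O 4/8 ✗
(1,4)O 4/8 ✗
(1,5)O 2/5 ✗
(2,0)X 3/4 ✓
(2,1)O 1/7 ✗
(2,2)X 3/7 ✗
(2,3)O 4/7 ✗
(2,4)O 4/7 ✗
(2,5)X 2/5 ✗
(3,1)X 4/7 ✗
(3,2)X 4/7 ✗
(3,4)X 5/7 ✓
(3,5)X 4/5 ✓
(4,0)O 1/2 ✗
(4,1)O 1/4 ✗
(4,2)X 3/4 ✓
(4,3)X 4/4 ✓
(4,4)X 4/4 ✓
(4,5)X 3/3 ✓
Unsatisfied: (0,2), (0,3), (0,4), (0,5), (1,2), (1,3), (1,4), (1,5), (2,1), (2,2), (2,3), (2,4), (2,5), (3,1), (3,2), (4,0), (4,1) — 17 in total.

17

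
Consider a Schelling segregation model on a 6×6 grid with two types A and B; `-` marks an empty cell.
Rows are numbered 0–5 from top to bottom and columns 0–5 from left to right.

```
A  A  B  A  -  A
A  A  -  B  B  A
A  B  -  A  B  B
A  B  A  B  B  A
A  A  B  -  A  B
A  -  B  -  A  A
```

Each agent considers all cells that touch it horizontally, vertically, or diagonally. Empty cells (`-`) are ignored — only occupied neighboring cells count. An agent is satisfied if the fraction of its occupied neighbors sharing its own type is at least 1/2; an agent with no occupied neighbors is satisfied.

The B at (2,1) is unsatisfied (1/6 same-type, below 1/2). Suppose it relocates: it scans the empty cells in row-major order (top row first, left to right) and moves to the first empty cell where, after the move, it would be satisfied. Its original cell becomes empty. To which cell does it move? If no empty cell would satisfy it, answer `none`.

(2,2)

Vacating (2,1). Empty cells in order:
  (0,4): 2/5 same-type → still unsatisfied.
  (1,2): 2/6 same-type → still unsatisfied.
  (2,2): 3/6 same-type → satisfied — stop here.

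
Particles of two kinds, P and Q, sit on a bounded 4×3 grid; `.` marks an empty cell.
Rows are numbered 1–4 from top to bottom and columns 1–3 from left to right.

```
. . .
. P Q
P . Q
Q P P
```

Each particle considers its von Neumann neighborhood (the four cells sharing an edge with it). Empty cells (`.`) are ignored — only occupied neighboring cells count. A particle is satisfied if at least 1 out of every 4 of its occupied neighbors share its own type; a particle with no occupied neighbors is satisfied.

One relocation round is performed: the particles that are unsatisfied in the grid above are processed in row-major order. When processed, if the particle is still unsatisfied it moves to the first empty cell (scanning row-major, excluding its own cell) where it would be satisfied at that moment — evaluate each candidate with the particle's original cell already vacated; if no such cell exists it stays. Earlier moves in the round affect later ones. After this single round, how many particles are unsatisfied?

Initially unsatisfied (in order): (2,2), (3,1), (4,1).
  (2,2) → (1,1).
  (3,1) → (1,2).
  (4,1) → (1,3).
Resulting grid:
P P Q
. . Q
. . Q
. P P
All satisfied now.

0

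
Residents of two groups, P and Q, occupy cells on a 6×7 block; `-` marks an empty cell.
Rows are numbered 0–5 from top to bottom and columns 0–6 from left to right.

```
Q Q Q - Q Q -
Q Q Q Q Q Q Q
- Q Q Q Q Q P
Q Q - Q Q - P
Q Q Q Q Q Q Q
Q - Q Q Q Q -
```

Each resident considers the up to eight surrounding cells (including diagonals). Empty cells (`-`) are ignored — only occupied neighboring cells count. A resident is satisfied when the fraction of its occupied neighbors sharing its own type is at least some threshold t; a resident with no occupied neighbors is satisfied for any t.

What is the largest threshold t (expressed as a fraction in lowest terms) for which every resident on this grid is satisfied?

(0,0)Q 3/3
(0,1)Q 5/5
(0,2)Q 4/4
(0,4)Q 4/4
(0,5)Q 4/4
(1,0)Q 4/4
(1,1)Q 7/7
(1,2)Q 7/7
(1,3)Q 7/7
(1,4)Q 7/7
(1,5)Q 6/7
(1,6)Q 3/4
(2,1)Q 6/6
(2,2)Q 7/7
(2,3)Q 7/7
(2,4)Q 7/7
(2,5)Q 5/7
(2,6)P 1/4
(3,0)Q 4/4
(3,1)Q 6/6
(3,3)Q 7/7
(3,4)Q 7/7
(3,6)P 1/4
(4,0)Q 4/4
(4,1)Q 6/6
(4,2)Q 6/6
(4,3)Q 7/7
(4,4)Q 7/7
(4,5)Q 5/6
(4,6)Q 2/3
(5,0)Q 2/2
(5,2)Q 4/4
(5,3)Q 5/5
(5,4)Q 5/5
(5,5)Q 4/4
The smallest same-type fraction is 1/4 at (2,6), which reduces to 1/4. Any threshold above that leaves this resident unsatisfied.

1/4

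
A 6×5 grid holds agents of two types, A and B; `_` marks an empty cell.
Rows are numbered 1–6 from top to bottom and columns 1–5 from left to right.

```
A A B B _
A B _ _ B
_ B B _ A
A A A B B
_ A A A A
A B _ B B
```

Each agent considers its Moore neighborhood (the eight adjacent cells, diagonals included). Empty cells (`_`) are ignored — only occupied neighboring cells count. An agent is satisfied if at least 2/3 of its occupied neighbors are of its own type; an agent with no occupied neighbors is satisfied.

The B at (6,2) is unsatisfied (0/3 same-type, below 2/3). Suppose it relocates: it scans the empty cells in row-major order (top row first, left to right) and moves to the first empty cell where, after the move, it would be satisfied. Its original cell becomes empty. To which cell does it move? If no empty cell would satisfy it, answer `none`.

Vacating (6,2). Empty cells in order:
  (1,5): 2/2 same-type → satisfied — stop here.

(1,5)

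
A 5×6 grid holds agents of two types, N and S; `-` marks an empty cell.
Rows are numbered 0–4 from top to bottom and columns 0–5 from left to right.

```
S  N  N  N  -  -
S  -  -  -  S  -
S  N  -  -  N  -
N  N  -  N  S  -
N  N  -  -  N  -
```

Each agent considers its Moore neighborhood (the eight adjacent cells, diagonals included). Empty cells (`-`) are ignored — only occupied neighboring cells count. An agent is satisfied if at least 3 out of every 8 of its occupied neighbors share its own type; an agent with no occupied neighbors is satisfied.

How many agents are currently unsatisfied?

Row 0: (0,0)S 1/2 satisfied · (0,1)N 1/3 not · (0,2)N 2/2 satisfied · (0,3)N 1/2 satisfied
Row 1: (1,0)S 2/4 satisfied · (1,4)S 0/2 not
Row 2: (2,0)S 1/4 not · (2,1)N 2/4 satisfied · (2,4)N 1/3 not
Row 3: (3,0)N 4/5 satisfied · (3,1)N 4/5 satisfied · (3,3)N 2/3 satisfied · (3,4)S 0/3 not
Row 4: (4,0)N 3/3 satisfied · (4,1)N 3/3 satisfied · (4,4)N 1/2 satisfied
Unsatisfied: (0,1), (1,4), (2,0), (2,4), (3,4) — 5 in total.

5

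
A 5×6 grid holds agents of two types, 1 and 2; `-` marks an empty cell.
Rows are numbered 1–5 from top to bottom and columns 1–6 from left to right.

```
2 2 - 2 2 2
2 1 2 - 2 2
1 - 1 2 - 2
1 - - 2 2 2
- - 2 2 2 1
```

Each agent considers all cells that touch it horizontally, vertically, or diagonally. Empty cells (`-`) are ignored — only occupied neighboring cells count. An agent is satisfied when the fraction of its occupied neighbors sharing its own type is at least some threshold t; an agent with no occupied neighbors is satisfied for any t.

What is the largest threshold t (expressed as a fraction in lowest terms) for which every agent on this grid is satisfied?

Row 1: (1,1)2 2/3 · (1,2)2 3/4 · (1,4)2 3/3 · (1,5)2 4/4 · (1,6)2 3/3
Row 2: (2,1)2 2/4 · (2,2)1 2/6 · (2,3)2 3/5 · (2,5)2 6/6 · (2,6)2 4/4
Row 3: (3,1)1 2/3 · (3,3)1 1/4 · (3,4)2 4/5 · (3,6)2 4/4
Row 4: (4,1)1 1/1 · (4,4)2 5/6 · (4,5)2 6/7 · (4,6)2 3/4
Row 5: (5,3)2 2/2 · (5,4)2 4/4 · (5,5)2 4/5 · (5,6)1 0/3
The smallest same-type fraction is 0/3 at (5,6), which reduces to 0/1. Any threshold above that leaves this agent unsatisfied.

0/1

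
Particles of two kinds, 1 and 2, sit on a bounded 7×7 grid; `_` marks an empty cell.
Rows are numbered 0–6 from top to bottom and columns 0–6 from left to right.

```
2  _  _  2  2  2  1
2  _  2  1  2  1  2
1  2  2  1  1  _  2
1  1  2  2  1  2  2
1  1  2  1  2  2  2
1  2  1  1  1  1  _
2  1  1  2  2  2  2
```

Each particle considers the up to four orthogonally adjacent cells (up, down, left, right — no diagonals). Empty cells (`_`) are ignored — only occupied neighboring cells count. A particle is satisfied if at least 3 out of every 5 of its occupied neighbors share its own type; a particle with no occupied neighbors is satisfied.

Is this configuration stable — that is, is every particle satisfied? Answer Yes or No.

No

Row 0: (0,0)2 1/1 satisfied · (0,3)2 1/2 not · (0,4)2 3/3 satisfied · (0,5)2 1/3 not · (0,6)1 0/2 not
Row 1: (1,0)2 1/2 not · (1,2)2 1/2 not · (1,3)1 1/4 not · (1,4)2 1/4 not · (1,5)1 0/3 not · (1,6)2 1/3 not
Row 2: (2,0)1 1/3 not · (2,1)2 1/3 not · (2,2)2 3/4 satisfied · (2,3)1 2/4 not · (2,4)1 2/3 satisfied · (2,6)2 2/2 satisfied
Row 3: (3,0)1 3/3 satisfied · (3,1)1 2/4 not · (3,2)2 3/4 satisfied · (3,3)2 1/4 not · (3,4)1 1/4 not · (3,5)2 2/3 satisfied · (3,6)2 3/3 satisfied
Row 4: (4,0)1 3/3 satisfied · (4,1)1 2/4 not · (4,2)2 1/4 not · (4,3)1 1/4 not · (4,4)2 1/4 not · (4,5)2 3/4 satisfied · (4,6)2 2/2 satisfied
Row 5: (5,0)1 1/3 not · (5,1)2 0/4 not · (5,2)1 2/4 not · (5,3)1 3/4 satisfied · (5,4)1 2/4 not · (5,5)1 1/3 not
Row 6: (6,0)2 0/2 not · (6,1)1 1/3 not · (6,2)1 2/3 satisfied · (6,3)2 1/3 not · (6,4)2 2/3 satisfied · (6,5)2 2/3 satisfied · (6,6)2 1/1 satisfied
For instance (0,3) has only 1/2 same-type neighbors, below 3/5.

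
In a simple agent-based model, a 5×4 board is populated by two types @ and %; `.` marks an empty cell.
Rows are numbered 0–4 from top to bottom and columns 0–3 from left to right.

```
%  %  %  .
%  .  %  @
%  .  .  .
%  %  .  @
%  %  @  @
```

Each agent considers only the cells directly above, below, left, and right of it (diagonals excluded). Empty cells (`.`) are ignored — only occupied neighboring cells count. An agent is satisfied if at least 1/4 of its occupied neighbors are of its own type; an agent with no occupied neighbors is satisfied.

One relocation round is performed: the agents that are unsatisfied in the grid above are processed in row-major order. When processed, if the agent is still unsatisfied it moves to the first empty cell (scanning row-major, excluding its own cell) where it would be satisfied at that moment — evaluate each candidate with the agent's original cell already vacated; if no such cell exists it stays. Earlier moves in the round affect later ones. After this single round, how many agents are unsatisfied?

0

Initially unsatisfied (in order): (1,3).
  (1,3) → (2,3).
Resulting grid:
% % % .
% . % .
% . . @
% % . @
% % @ @
All satisfied now.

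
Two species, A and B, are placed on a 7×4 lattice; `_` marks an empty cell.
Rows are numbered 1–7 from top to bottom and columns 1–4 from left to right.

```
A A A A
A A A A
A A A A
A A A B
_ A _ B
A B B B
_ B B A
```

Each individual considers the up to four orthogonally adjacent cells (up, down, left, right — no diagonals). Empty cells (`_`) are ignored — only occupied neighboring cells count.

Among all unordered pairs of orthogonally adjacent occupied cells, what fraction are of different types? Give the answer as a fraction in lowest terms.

Scan each occupied cell's neighbors to the right and below so each pair is counted once.
From row 1: 0 unlike of 7 pairs (running 0/7).
From row 2: 0 unlike of 7 pairs (running 0/14).
From row 3: 1 unlike of 7 pairs (running 1/21).
From row 4: 1 unlike of 5 pairs (running 2/26).
From row 5: 1 unlike of 2 pairs (running 3/28).
From row 6: 2 unlike of 6 pairs (running 5/34).
From row 7: 1 unlike of 2 pairs (running 6/36).
Total adjacent occupied pairs: 36; unlike-type pairs: 6.
6/36 reduces to 1/6.

1/6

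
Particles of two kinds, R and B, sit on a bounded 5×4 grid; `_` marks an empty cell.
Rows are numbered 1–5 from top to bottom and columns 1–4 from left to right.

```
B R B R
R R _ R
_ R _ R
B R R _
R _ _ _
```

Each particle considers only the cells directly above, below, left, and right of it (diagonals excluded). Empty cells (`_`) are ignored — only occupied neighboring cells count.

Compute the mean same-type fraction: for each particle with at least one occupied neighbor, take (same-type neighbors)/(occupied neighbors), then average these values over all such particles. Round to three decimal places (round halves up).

0.538

(1,1)B 0/2
(1,2)R 1/3
(1,3)B 0/2
(1,4)R 1/2
(2,1)R 1/2
(2,2)R 3/3
(2,4)R 2/2
(3,2)R 2/2
(3,4)R 1/1
(4,1)B 0/2
(4,2)R 2/3
(4,3)R 1/1
(5,1)R 0/1
Sum over 13 particles: 0/2 + 1/3 + 0/2 + 1/2 + 1/2 + 3/3 + 2/2 + 2/2 + 1/1 + 0/2 + 2/3 + 1/1 + 0/1 = 7; mean = 7 ÷ 13 = 7/13 = 0.538461… → 0.538.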